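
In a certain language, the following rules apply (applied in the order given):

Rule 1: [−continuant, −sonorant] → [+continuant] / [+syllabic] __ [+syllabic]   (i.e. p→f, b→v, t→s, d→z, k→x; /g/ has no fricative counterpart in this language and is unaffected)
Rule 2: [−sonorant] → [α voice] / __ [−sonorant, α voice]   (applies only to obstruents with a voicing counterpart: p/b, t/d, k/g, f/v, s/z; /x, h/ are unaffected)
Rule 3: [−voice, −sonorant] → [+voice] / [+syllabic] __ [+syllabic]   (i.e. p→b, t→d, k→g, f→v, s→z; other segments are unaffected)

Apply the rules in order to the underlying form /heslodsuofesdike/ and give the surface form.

Rule 1 (intervocalic spirantization): /k/ is a stop between vowels /i/ and /e/, so it spirantizes to the fricative [x]. /heslodsuofesdike/ → heslodsuofesdixe.
Rule 2 (regressive voicing assimilation): /d/ precedes the voiceless obstruent /s/, so it devoices to [t] by assimilation. /s/ precedes the voiced obstruent /d/, so it voices to [z] by assimilation. /heslodsuofesdixe/ → heslotsuofezdixe.
Rule 3 (intervocalic voicing): /f/ is a voiceless obstruent between vowels /o/ and /e/, so it voices to [v]. /heslotsuofezdixe/ → heslotsuovezdixe.

heslotsuovezdixe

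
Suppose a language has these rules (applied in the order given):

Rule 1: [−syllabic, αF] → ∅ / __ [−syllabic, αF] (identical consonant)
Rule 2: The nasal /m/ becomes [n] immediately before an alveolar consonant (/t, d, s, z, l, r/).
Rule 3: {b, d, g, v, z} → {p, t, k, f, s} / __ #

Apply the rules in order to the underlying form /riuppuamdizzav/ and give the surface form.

riupuandizaf

Rule 1 (degemination): /pp/ is a geminate; the first /p/ deletes. /zz/ is a geminate; the first /z/ deletes. /riuppuamdizzav/ → riupuamdizav.
Rule 2 (nasal place assimilation): /m/ precedes the alveolar consonant /d/, so it assimilates in place to [n]. /riupuamdizav/ → riupuandizav.
Rule 3 (final devoicing): /v/ is a voiced obstruent in word-final position, so it devoices to [f]. /riupuandizav/ → riupuandizaf.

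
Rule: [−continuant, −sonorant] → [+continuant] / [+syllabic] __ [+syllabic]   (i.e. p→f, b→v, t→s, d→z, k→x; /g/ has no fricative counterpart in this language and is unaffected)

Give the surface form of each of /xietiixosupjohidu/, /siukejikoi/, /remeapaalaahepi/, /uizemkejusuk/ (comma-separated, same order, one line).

xiesiixosupjohizu, siuxejixoi, remeafaalaahefi, uizemkejusuk

/xietiixosupjohidu/: /t/ is a stop between vowels /e/ and /i/, so it spirantizes to the fricative [s]. /d/ is a stop between vowels /i/ and /u/, so it spirantizes to the fricative [z]. → [xiesiixosupjohizu].
/siukejikoi/: /k/ is a stop between vowels /u/ and /e/, so it spirantizes to the fricative [x]. /k/ is a stop between vowels /i/ and /o/, so it spirantizes to the fricative [x]. → [siuxejixoi].
/remeapaalaahepi/: /p/ is a stop between vowels /a/ and /a/, so it spirantizes to the fricative [f]. /p/ is a stop between vowels /e/ and /i/, so it spirantizes to the fricative [f]. → [remeafaalaahefi].
/uizemkejusuk/: the rule's environment is not met; surfaces unchanged as [uizemkejusuk].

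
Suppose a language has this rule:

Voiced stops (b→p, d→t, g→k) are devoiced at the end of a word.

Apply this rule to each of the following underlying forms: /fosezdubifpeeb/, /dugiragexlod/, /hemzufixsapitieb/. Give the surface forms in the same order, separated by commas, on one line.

/fosezdubifpeeb/: /b/ is a voiced stop in word-final position, so it devoices to [p]. → [fosezdubifpeep].
/dugiragexlod/: /d/ is a voiced stop in word-final position, so it devoices to [t]. → [dugiragexlot].
/hemzufixsapitieb/: /b/ is a voiced stop in word-final position, so it devoices to [p]. → [hemzufixsapitiep].

fosezdubifpeep, dugiragexlot, hemzufixsapitiep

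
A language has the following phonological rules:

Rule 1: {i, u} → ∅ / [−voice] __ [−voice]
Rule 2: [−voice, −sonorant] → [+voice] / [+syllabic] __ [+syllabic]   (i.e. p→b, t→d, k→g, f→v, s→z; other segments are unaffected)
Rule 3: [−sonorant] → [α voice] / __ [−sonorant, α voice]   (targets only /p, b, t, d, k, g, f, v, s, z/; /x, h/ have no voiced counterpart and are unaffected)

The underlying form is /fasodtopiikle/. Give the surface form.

Rule 1 (high vowel syncope): no segment meets the environment; /fasodtopiikle/ is unchanged.
Rule 2 (intervocalic voicing): /s/ is a voiceless obstruent between vowels /a/ and /o/, so it voices to [z]. /p/ is a voiceless obstruent between vowels /o/ and /i/, so it voices to [b]. /fasodtopiikle/ → fazodtobiikle.
Rule 3 (regressive voicing assimilation): /d/ precedes the voiceless obstruent /t/, so it devoices to [t] by assimilation. /fazodtobiikle/ → fazottobiikle.

fazottobiikle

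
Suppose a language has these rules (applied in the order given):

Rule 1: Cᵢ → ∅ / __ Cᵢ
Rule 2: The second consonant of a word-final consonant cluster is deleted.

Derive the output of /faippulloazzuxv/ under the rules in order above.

Rule 1 (degemination): /pp/ is a geminate; the first /p/ deletes. /ll/ is a geminate; the first /l/ deletes. /zz/ is a geminate; the first /z/ deletes. /faippulloazzuxv/ → faipuloazuxv.
Rule 2 (final cluster simplification): /v/ is the second consonant of a word-final cluster /xv/, so it deletes. /faipuloazuxv/ → faipuloazux.

faipuloazux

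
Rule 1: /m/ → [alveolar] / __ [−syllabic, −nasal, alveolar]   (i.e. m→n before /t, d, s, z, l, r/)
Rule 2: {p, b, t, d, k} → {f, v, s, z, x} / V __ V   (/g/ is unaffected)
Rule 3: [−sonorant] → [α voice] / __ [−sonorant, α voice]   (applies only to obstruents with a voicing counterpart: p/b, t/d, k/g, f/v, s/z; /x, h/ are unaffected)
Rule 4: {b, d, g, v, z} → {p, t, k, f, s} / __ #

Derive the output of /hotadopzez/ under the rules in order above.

Rule 1 (nasal place assimilation): no segment meets the environment; /hotadopzez/ is unchanged.
Rule 2 (intervocalic spirantization): /t/ is a stop between vowels /o/ and /a/, so it spirantizes to the fricative [s]. /d/ is a stop between vowels /a/ and /o/, so it spirantizes to the fricative [z]. /hotadopzez/ → hosazopzez.
Rule 3 (regressive voicing assimilation): /p/ precedes the voiced obstruent /z/, so it voices to [b] by assimilation. /hosazopzez/ → hosazobzez.
Rule 4 (final devoicing): /z/ is a voiced obstruent in word-final position, so it devoices to [s]. /hosazobzez/ → hosazobzes.

hosazobzes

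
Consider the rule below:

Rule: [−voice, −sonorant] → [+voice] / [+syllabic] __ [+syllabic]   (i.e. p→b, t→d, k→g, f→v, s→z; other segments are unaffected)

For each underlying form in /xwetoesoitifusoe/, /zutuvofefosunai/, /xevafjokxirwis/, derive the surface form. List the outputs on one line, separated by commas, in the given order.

xwedoezoidivuzoe, zuduvovevozunai, xevafjokxirwis

/xwetoesoitifusoe/: /t/ is a voiceless obstruent between vowels /e/ and /o/, so it voices to [d]. /s/ is a voiceless obstruent between vowels /e/ and /o/, so it voices to [z]. /t/ is a voiceless obstruent between vowels /i/ and /i/, so it voices to [d]. /f/ is a voiceless obstruent between vowels /i/ and /u/, so it voices to [v]. /s/ is a voiceless obstruent between vowels /u/ and /o/, so it voices to [z]. → [xwedoezoidivuzoe].
/zutuvofefosunai/: /t/ is a voiceless obstruent between vowels /u/ and /u/, so it voices to [d]. /f/ is a voiceless obstruent between vowels /o/ and /e/, so it voices to [v]. /f/ is a voiceless obstruent between vowels /e/ and /o/, so it voices to [v]. /s/ is a voiceless obstruent between vowels /o/ and /u/, so it voices to [z]. → [zuduvovevozunai].
/xevafjokxirwis/: the rule's environment is not met; surfaces unchanged as [xevafjokxirwis].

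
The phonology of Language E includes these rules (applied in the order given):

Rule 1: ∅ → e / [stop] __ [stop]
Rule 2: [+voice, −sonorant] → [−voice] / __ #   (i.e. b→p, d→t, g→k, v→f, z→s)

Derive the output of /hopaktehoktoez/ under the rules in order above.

Rule 1 (stop-cluster e-epenthesis): /k/ and /t/ form a stop–stop cluster, so [e] is inserted between them. /k/ and /t/ form a stop–stop cluster, so [e] is inserted between them. /hopaktehoktoez/ → hopaketehoketoez.
Rule 2 (final devoicing): /z/ is a voiced obstruent in word-final position, so it devoices to [s]. /hopaketehoketoez/ → hopaketehoketoes.

hopaketehoketoes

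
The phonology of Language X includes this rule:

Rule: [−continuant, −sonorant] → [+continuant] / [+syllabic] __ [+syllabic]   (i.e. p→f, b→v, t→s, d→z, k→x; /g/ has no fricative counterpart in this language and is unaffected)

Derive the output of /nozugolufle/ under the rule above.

No segment of /nozugolufle/ meets the structural description of the rule, so the form surfaces unchanged.

nozugolufle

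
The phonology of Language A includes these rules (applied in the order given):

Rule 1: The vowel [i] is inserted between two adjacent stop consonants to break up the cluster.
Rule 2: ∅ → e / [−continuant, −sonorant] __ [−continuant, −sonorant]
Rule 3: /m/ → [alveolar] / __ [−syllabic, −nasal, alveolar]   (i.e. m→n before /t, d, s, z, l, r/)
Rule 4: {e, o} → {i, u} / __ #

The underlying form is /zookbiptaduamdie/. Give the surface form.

zookibipitaduandii

Rule 1 (stop-cluster i-epenthesis): /k/ and /b/ form a stop–stop cluster, so [i] is inserted between them. /p/ and /t/ form a stop–stop cluster, so [i] is inserted between them. /zookbiptaduamdie/ → zookibipitaduamdie.
Rule 2 (stop-cluster e-epenthesis): no segment meets the environment; /zookibipitaduamdie/ is unchanged.
Rule 3 (nasal place assimilation): /m/ precedes the alveolar consonant /d/, so it assimilates in place to [n]. /zookibipitaduamdie/ → zookibipitaduandie.
Rule 4 (final vowel raising): /e/ is a mid vowel in word-final position, so it raises to [i]. /zookibipitaduandie/ → zookibipitaduandii.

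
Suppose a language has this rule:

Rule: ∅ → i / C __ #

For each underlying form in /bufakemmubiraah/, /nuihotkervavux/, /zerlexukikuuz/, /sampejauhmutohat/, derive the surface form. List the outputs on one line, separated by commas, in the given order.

bufakemmubiraahi, nuihotkervavuxi, zerlexukikuuzi, sampejauhmutohati

/bufakemmubiraah/: the form ends in the consonant /h/, so [i] is inserted word-finally. → [bufakemmubiraahi].
/nuihotkervavux/: the form ends in the consonant /x/, so [i] is inserted word-finally. → [nuihotkervavuxi].
/zerlexukikuuz/: the form ends in the consonant /z/, so [i] is inserted word-finally. → [zerlexukikuuzi].
/sampejauhmutohat/: the form ends in the consonant /t/, so [i] is inserted word-finally. → [sampejauhmutohati].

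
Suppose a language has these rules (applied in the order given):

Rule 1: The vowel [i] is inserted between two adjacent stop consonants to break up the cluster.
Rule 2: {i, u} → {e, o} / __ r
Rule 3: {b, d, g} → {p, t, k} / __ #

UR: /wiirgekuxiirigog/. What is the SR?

wiergekuxierigok

Rule 1 (stop-cluster i-epenthesis): no segment meets the environment; /wiirgekuxiirigog/ is unchanged.
Rule 2 (pre-rhotic lowering): /i/ is a high vowel immediately before /r/, so it lowers to [e]. /i/ is a high vowel immediately before /r/, so it lowers to [e]. /wiirgekuxiirigog/ → wiergekuxierigog.
Rule 3 (final devoicing): /g/ is a voiced stop in word-final position, so it devoices to [k]. /wiergekuxierigog/ → wiergekuxierigok.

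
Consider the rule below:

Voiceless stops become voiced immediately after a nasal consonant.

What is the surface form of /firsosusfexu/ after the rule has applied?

firsosusfexu

No segment of /firsosusfexu/ meets the structural description of the rule, so the form surfaces unchanged.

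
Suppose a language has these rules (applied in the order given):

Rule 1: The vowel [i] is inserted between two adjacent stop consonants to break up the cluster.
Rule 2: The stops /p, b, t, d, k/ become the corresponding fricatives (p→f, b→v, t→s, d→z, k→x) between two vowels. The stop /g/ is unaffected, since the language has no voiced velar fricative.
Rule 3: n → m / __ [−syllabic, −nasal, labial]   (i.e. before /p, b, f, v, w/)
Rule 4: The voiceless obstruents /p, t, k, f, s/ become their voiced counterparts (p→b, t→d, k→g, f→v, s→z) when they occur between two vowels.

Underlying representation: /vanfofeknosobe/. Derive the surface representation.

vamfoveknozove

Rule 1 (stop-cluster i-epenthesis): no segment meets the environment; /vanfofeknosobe/ is unchanged.
Rule 2 (intervocalic spirantization): /b/ is a stop between vowels /o/ and /e/, so it spirantizes to the fricative [v]. /vanfofeknosobe/ → vanfofeknosove.
Rule 3 (nasal place assimilation): /n/ precedes the labial consonant /f/, so it assimilates in place to [m]. /vanfofeknosove/ → vamfofeknosove.
Rule 4 (intervocalic voicing): /f/ is a voiceless obstruent between vowels /o/ and /e/, so it voices to [v]. /s/ is a voiceless obstruent between vowels /o/ and /o/, so it voices to [z]. /vamfofeknosove/ → vamfoveknozove.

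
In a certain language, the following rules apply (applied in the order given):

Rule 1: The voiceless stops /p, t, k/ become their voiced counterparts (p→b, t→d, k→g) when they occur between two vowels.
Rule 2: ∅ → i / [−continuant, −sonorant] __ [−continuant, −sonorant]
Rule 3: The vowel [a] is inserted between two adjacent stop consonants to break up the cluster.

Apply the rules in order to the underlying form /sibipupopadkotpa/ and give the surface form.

sibibubobadikotipa

Rule 1 (intervocalic voicing): /p/ is a voiceless stop between vowels /i/ and /u/, so it voices to [b]. /p/ is a voiceless stop between vowels /u/ and /o/, so it voices to [b]. /p/ is a voiceless stop between vowels /o/ and /a/, so it voices to [b]. /sibipupopadkotpa/ → sibibubobadkotpa.
Rule 2 (stop-cluster i-epenthesis): /d/ and /k/ form a stop–stop cluster, so [i] is inserted between them. /t/ and /p/ form a stop–stop cluster, so [i] is inserted between them. /sibibubobadkotpa/ → sibibubobadikotipa.
Rule 3 (stop-cluster a-epenthesis): no segment meets the environment; /sibibubobadikotipa/ is unchanged.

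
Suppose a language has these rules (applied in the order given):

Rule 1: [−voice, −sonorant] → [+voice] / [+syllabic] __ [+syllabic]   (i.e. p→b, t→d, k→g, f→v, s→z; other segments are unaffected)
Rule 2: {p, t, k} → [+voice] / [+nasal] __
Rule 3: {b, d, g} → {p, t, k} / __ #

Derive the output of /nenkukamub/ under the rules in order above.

nengugamup

Rule 1 (intervocalic voicing): /k/ is a voiceless obstruent between vowels /u/ and /a/, so it voices to [g]. /nenkukamub/ → nenkugamub.
Rule 2 (post-nasal voicing): /k/ is a voiceless stop immediately after the nasal /n/, so it voices to [g]. /nenkugamub/ → nengugamub.
Rule 3 (final devoicing): /b/ is a voiced stop in word-final position, so it devoices to [p]. /nengugamub/ → nengugamup.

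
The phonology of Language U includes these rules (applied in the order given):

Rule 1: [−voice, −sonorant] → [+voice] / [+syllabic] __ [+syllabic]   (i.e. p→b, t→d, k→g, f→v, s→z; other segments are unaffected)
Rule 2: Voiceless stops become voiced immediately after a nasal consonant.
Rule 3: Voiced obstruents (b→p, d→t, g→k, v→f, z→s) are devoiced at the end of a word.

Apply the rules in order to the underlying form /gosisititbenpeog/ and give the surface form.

Rule 1 (intervocalic voicing): /s/ is a voiceless obstruent between vowels /o/ and /i/, so it voices to [z]. /s/ is a voiceless obstruent between vowels /i/ and /i/, so it voices to [z]. /t/ is a voiceless obstruent between vowels /i/ and /i/, so it voices to [d]. /gosisititbenpeog/ → goziziditbenpeog.
Rule 2 (post-nasal voicing): /p/ is a voiceless stop immediately after the nasal /n/, so it voices to [b]. /goziziditbenpeog/ → goziziditbenbeog.
Rule 3 (final devoicing): /g/ is a voiced obstruent in word-final position, so it devoices to [k]. /goziziditbenbeog/ → goziziditbenbeok.

goziziditbenbeok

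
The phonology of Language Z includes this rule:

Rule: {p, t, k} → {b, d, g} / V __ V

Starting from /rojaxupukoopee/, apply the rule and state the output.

rojaxubugoobee

/p/ is a voiceless stop between vowels /u/ and /u/, so it voices to [b].
/k/ is a voiceless stop between vowels /u/ and /o/, so it voices to [g].
/p/ is a voiceless stop between vowels /o/ and /e/, so it voices to [b].
Surface form: [rojaxubugoobee].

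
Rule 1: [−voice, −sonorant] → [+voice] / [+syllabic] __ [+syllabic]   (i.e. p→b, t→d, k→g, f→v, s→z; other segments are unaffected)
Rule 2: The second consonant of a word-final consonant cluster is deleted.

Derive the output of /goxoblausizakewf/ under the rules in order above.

goxoblauzizagew

Rule 1 (intervocalic voicing): /s/ is a voiceless obstruent between vowels /u/ and /i/, so it voices to [z]. /k/ is a voiceless obstruent between vowels /a/ and /e/, so it voices to [g]. /goxoblausizakewf/ → goxoblauzizagewf.
Rule 2 (final cluster simplification): /f/ is the second consonant of a word-final cluster /wf/, so it deletes. /goxoblauzizagewf/ → goxoblauzizagew.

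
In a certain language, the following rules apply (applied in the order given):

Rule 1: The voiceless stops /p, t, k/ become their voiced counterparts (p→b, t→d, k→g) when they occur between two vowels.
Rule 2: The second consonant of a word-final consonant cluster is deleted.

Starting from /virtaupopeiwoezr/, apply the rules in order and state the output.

virtaubobeiwoez

Rule 1 (intervocalic voicing): /p/ is a voiceless stop between vowels /u/ and /o/, so it voices to [b]. /p/ is a voiceless stop between vowels /o/ and /e/, so it voices to [b]. /virtaupopeiwoezr/ → virtaubobeiwoezr.
Rule 2 (final cluster simplification): /r/ is the second consonant of a word-final cluster /zr/, so it deletes. /virtaubobeiwoezr/ → virtaubobeiwoez.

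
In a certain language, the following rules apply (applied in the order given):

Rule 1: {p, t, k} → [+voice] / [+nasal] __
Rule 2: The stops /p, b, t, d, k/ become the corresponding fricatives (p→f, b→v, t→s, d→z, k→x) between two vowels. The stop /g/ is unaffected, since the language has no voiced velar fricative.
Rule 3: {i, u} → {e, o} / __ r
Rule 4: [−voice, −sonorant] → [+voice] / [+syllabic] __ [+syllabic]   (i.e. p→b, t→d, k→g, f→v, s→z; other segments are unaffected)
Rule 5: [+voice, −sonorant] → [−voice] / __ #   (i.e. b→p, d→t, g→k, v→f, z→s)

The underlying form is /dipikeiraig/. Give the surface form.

Rule 1 (post-nasal voicing): no segment meets the environment; /dipikeiraig/ is unchanged.
Rule 2 (intervocalic spirantization): /p/ is a stop between vowels /i/ and /i/, so it spirantizes to the fricative [f]. /k/ is a stop between vowels /i/ and /e/, so it spirantizes to the fricative [x]. /dipikeiraig/ → difixeiraig.
Rule 3 (pre-rhotic lowering): /i/ is a high vowel immediately before /r/, so it lowers to [e]. /difixeiraig/ → difixeeraig.
Rule 4 (intervocalic voicing): /f/ is a voiceless obstruent between vowels /i/ and /i/, so it voices to [v]. /difixeeraig/ → divixeeraig.
Rule 5 (final devoicing): /g/ is a voiced obstruent in word-final position, so it devoices to [k]. /divixeeraig/ → divixeeraik.

divixeeraik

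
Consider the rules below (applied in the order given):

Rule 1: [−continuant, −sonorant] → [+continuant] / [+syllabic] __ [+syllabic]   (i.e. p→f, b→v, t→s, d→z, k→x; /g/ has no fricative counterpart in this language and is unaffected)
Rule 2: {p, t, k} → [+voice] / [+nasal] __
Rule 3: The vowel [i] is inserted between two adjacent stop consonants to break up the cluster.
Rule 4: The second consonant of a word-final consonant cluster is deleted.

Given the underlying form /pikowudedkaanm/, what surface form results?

pixowuzedikaan

Rule 1 (intervocalic spirantization): /k/ is a stop between vowels /i/ and /o/, so it spirantizes to the fricative [x]. /d/ is a stop between vowels /u/ and /e/, so it spirantizes to the fricative [z]. /pikowudedkaanm/ → pixowuzedkaanm.
Rule 2 (post-nasal voicing): no segment meets the environment; /pixowuzedkaanm/ is unchanged.
Rule 3 (stop-cluster i-epenthesis): /d/ and /k/ form a stop–stop cluster, so [i] is inserted between them. /pixowuzedkaanm/ → pixowuzedikaanm.
Rule 4 (final cluster simplification): /m/ is the second consonant of a word-final cluster /nm/, so it deletes. /pixowuzedikaanm/ → pixowuzedikaan.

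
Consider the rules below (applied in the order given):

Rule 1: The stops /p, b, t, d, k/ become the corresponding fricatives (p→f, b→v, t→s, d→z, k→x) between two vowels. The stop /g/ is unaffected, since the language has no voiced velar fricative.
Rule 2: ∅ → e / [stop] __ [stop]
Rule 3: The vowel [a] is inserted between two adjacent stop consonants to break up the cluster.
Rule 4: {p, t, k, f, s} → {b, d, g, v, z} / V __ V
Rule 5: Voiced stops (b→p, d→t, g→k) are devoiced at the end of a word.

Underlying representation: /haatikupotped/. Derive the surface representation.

Rule 1 (intervocalic spirantization): /t/ is a stop between vowels /a/ and /i/, so it spirantizes to the fricative [s]. /k/ is a stop between vowels /i/ and /u/, so it spirantizes to the fricative [x]. /p/ is a stop between vowels /u/ and /o/, so it spirantizes to the fricative [f]. /haatikupotped/ → haasixufotped.
Rule 2 (stop-cluster e-epenthesis): /t/ and /p/ form a stop–stop cluster, so [e] is inserted between them. /haasixufotped/ → haasixufoteped.
Rule 3 (stop-cluster a-epenthesis): no segment meets the environment; /haasixufoteped/ is unchanged.
Rule 4 (intervocalic voicing): /s/ is a voiceless obstruent between vowels /a/ and /i/, so it voices to [z]. /f/ is a voiceless obstruent between vowels /u/ and /o/, so it voices to [v]. /t/ is a voiceless obstruent between vowels /o/ and /e/, so it voices to [d]. /p/ is a voiceless obstruent between vowels /e/ and /e/, so it voices to [b]. /haasixufoteped/ → haazixuvodebed.
Rule 5 (final devoicing): /d/ is a voiced stop in word-final position, so it devoices to [t]. /haazixuvodebed/ → haazixuvodebet.

haazixuvodebet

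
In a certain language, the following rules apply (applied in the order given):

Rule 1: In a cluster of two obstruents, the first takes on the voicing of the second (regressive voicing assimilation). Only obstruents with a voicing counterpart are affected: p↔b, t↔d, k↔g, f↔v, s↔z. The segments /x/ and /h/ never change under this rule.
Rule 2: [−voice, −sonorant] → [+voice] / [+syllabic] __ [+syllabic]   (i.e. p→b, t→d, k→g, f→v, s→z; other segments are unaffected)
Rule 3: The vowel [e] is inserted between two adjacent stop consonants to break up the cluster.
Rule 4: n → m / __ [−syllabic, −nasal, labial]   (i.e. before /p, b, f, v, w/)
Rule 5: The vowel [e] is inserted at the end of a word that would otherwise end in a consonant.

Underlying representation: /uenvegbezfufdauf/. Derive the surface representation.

Rule 1 (regressive voicing assimilation): /z/ precedes the voiceless obstruent /f/, so it devoices to [s] by assimilation. /f/ precedes the voiced obstruent /d/, so it voices to [v] by assimilation. /uenvegbezfufdauf/ → uenvegbesfuvdauf.
Rule 2 (intervocalic voicing): no segment meets the environment; /uenvegbesfuvdauf/ is unchanged.
Rule 3 (stop-cluster e-epenthesis): /g/ and /b/ form a stop–stop cluster, so [e] is inserted between them. /uenvegbesfuvdauf/ → uenvegebesfuvdauf.
Rule 4 (nasal place assimilation): /n/ precedes the labial consonant /v/, so it assimilates in place to [m]. /uenvegebesfuvdauf/ → uemvegebesfuvdauf.
Rule 5 (final e-epenthesis): the form ends in the consonant /f/, so [e] is inserted word-finally. /uemvegebesfuvdauf/ → uemvegebesfuvdaufe.

uemvegebesfuvdaufe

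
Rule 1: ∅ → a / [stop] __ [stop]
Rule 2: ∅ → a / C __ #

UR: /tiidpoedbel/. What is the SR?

tiidapoedabela

Rule 1 (stop-cluster a-epenthesis): /d/ and /p/ form a stop–stop cluster, so [a] is inserted between them. /d/ and /b/ form a stop–stop cluster, so [a] is inserted between them. /tiidpoedbel/ → tiidapoedabel.
Rule 2 (final a-epenthesis): the form ends in the consonant /l/, so [a] is inserted word-finally. /tiidapoedabel/ → tiidapoedabela.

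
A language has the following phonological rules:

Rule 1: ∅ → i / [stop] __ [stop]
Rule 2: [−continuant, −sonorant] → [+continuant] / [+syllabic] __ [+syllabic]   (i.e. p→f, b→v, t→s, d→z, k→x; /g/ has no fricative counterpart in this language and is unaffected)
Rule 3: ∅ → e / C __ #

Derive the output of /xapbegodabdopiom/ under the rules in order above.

xafivegozavizofiome

Rule 1 (stop-cluster i-epenthesis): /p/ and /b/ form a stop–stop cluster, so [i] is inserted between them. /b/ and /d/ form a stop–stop cluster, so [i] is inserted between them. /xapbegodabdopiom/ → xapibegodabidopiom.
Rule 2 (intervocalic spirantization): /p/ is a stop between vowels /a/ and /i/, so it spirantizes to the fricative [f]. /b/ is a stop between vowels /i/ and /e/, so it spirantizes to the fricative [v]. /d/ is a stop between vowels /o/ and /a/, so it spirantizes to the fricative [z]. /b/ is a stop between vowels /a/ and /i/, so it spirantizes to the fricative [v]. /d/ is a stop between vowels /i/ and /o/, so it spirantizes to the fricative [z]. /p/ is a stop between vowels /o/ and /i/, so it spirantizes to the fricative [f]. /xapibegodabidopiom/ → xafivegozavizofiom.
Rule 3 (final e-epenthesis): the form ends in the consonant /m/, so [e] is inserted word-finally. /xafivegozavizofiom/ → xafivegozavizofiome.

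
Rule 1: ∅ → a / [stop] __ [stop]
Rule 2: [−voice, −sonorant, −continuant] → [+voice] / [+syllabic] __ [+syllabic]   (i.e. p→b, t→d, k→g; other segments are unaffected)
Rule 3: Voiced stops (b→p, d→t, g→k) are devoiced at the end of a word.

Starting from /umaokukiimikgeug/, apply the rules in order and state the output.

Rule 1 (stop-cluster a-epenthesis): /k/ and /g/ form a stop–stop cluster, so [a] is inserted between them. /umaokukiimikgeug/ → umaokukiimikageug.
Rule 2 (intervocalic voicing): /k/ is a voiceless stop between vowels /o/ and /u/, so it voices to [g]. /k/ is a voiceless stop between vowels /u/ and /i/, so it voices to [g]. /k/ is a voiceless stop between vowels /i/ and /a/, so it voices to [g]. /umaokukiimikageug/ → umaogugiimigageug.
Rule 3 (final devoicing): /g/ is a voiced stop in word-final position, so it devoices to [k]. /umaogugiimigageug/ → umaogugiimigageuk.

umaogugiimigageuk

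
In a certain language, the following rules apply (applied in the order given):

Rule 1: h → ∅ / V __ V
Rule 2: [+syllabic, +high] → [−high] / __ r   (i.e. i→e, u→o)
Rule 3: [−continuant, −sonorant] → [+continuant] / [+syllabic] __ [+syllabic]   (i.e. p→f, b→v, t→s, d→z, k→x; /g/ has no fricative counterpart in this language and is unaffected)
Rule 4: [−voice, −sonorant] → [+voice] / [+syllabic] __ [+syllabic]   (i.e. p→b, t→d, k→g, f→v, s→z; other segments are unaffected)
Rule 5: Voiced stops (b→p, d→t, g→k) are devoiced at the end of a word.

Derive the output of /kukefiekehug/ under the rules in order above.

Rule 1 (intervocalic h-deletion): /h/ occurs between vowels /e/ and /u/, so it deletes. /kukefiekehug/ → kukefiekeug.
Rule 2 (pre-rhotic lowering): no segment meets the environment; /kukefiekeug/ is unchanged.
Rule 3 (intervocalic spirantization): /k/ is a stop between vowels /u/ and /e/, so it spirantizes to the fricative [x]. /k/ is a stop between vowels /e/ and /e/, so it spirantizes to the fricative [x]. /kukefiekeug/ → kuxefiexeug.
Rule 4 (intervocalic voicing): /f/ is a voiceless obstruent between vowels /e/ and /i/, so it voices to [v]. /kuxefiexeug/ → kuxeviexeug.
Rule 5 (final devoicing): /g/ is a voiced stop in word-final position, so it devoices to [k]. /kuxeviexeug/ → kuxeviexeuk.

kuxeviexeuk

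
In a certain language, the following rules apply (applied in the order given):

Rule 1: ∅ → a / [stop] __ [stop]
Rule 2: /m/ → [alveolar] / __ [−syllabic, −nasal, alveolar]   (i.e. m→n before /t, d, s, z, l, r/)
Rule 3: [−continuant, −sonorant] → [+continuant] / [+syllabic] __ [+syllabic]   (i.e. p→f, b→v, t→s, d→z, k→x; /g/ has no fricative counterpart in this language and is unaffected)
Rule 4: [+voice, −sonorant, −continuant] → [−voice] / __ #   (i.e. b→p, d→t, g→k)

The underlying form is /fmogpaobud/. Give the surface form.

Rule 1 (stop-cluster a-epenthesis): /g/ and /p/ form a stop–stop cluster, so [a] is inserted between them. /fmogpaobud/ → fmogapaobud.
Rule 2 (nasal place assimilation): no segment meets the environment; /fmogapaobud/ is unchanged.
Rule 3 (intervocalic spirantization): /p/ is a stop between vowels /a/ and /a/, so it spirantizes to the fricative [f]. /b/ is a stop between vowels /o/ and /u/, so it spirantizes to the fricative [v]. /fmogapaobud/ → fmogafaovud.
Rule 4 (final devoicing): /d/ is a voiced stop in word-final position, so it devoices to [t]. /fmogafaovud/ → fmogafaovut.

fmogafaovut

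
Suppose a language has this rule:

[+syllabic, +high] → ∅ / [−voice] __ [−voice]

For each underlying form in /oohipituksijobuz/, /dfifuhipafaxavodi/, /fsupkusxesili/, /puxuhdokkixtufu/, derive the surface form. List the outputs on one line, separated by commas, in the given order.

/oohipituksijobuz/: /i/ is a high vowel flanked by voiceless consonants /h/ and /p/, so it deletes. /i/ is a high vowel flanked by voiceless consonants /p/ and /t/, so it deletes. /u/ is a high vowel flanked by voiceless consonants /t/ and /k/, so it deletes. → [oohptksijobuz].
/dfifuhipafaxavodi/: /i/ is a high vowel flanked by voiceless consonants /f/ and /f/, so it deletes. /u/ is a high vowel flanked by voiceless consonants /f/ and /h/, so it deletes. /i/ is a high vowel flanked by voiceless consonants /h/ and /p/, so it deletes. → [dffhpafaxavodi].
/fsupkusxesili/: /u/ is a high vowel flanked by voiceless consonants /s/ and /p/, so it deletes. /u/ is a high vowel flanked by voiceless consonants /k/ and /s/, so it deletes. → [fspksxesili].
/puxuhdokkixtufu/: /u/ is a high vowel flanked by voiceless consonants /p/ and /x/, so it deletes. /u/ is a high vowel flanked by voiceless consonants /x/ and /h/, so it deletes. /i/ is a high vowel flanked by voiceless consonants /k/ and /x/, so it deletes. /u/ is a high vowel flanked by voiceless consonants /t/ and /f/, so it deletes. → [pxhdokkxtfu].

oohptksijobuz, dffhpafaxavodi, fspksxesili, pxhdokkxtfu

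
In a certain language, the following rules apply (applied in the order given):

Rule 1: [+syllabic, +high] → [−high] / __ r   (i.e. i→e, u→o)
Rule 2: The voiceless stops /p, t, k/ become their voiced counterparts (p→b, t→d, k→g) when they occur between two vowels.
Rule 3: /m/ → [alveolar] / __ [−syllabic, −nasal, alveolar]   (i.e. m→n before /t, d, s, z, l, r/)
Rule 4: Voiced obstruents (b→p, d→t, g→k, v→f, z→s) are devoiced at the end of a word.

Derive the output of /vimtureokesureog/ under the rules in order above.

vintoreogesoreok

Rule 1 (pre-rhotic lowering): /u/ is a high vowel immediately before /r/, so it lowers to [o]. /u/ is a high vowel immediately before /r/, so it lowers to [o]. /vimtureokesureog/ → vimtoreokesoreog.
Rule 2 (intervocalic voicing): /k/ is a voiceless stop between vowels /o/ and /e/, so it voices to [g]. /vimtoreokesoreog/ → vimtoreogesoreog.
Rule 3 (nasal place assimilation): /m/ precedes the alveolar consonant /t/, so it assimilates in place to [n]. /vimtoreogesoreog/ → vintoreogesoreog.
Rule 4 (final devoicing): /g/ is a voiced obstruent in word-final position, so it devoices to [k]. /vintoreogesoreog/ → vintoreogesoreok.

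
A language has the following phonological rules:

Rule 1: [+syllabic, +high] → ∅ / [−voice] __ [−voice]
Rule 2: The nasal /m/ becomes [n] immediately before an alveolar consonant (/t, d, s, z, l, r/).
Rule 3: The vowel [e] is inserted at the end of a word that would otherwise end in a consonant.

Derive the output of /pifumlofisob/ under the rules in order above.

pfunlofsobe

Rule 1 (high vowel syncope): /i/ is a high vowel flanked by voiceless consonants /p/ and /f/, so it deletes. /i/ is a high vowel flanked by voiceless consonants /f/ and /s/, so it deletes. /pifumlofisob/ → pfumlofsob.
Rule 2 (nasal place assimilation): /m/ precedes the alveolar consonant /l/, so it assimilates in place to [n]. /pfumlofsob/ → pfunlofsob.
Rule 3 (final e-epenthesis): the form ends in the consonant /b/, so [e] is inserted word-finally. /pfunlofsob/ → pfunlofsobe.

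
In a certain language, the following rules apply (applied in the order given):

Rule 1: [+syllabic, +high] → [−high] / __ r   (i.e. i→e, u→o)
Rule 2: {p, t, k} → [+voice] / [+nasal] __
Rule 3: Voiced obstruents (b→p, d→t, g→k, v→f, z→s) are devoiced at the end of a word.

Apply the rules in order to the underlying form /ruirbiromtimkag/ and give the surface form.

ruerberomdimgak

Rule 1 (pre-rhotic lowering): /i/ is a high vowel immediately before /r/, so it lowers to [e]. /i/ is a high vowel immediately before /r/, so it lowers to [e]. /ruirbiromtimkag/ → ruerberomtimkag.
Rule 2 (post-nasal voicing): /t/ is a voiceless stop immediately after the nasal /m/, so it voices to [d]. /k/ is a voiceless stop immediately after the nasal /m/, so it voices to [g]. /ruerberomtimkag/ → ruerberomdimgag.
Rule 3 (final devoicing): /g/ is a voiced obstruent in word-final position, so it devoices to [k]. /ruerberomdimgag/ → ruerberomdimgak.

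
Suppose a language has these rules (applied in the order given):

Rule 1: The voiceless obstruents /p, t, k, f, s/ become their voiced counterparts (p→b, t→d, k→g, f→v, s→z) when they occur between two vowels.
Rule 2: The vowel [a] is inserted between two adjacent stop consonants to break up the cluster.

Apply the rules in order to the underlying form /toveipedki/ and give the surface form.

toveibedaki

Rule 1 (intervocalic voicing): /p/ is a voiceless obstruent between vowels /i/ and /e/, so it voices to [b]. /toveipedki/ → toveibedki.
Rule 2 (stop-cluster a-epenthesis): /d/ and /k/ form a stop–stop cluster, so [a] is inserted between them. /toveibedki/ → toveibedaki.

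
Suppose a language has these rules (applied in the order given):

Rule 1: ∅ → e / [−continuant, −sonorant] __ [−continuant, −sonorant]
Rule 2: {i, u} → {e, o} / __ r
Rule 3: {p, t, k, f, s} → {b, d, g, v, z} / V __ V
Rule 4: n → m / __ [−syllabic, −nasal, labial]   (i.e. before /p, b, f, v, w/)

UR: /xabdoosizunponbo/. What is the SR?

Rule 1 (stop-cluster e-epenthesis): /b/ and /d/ form a stop–stop cluster, so [e] is inserted between them. /xabdoosizunponbo/ → xabedoosizunponbo.
Rule 2 (pre-rhotic lowering): no segment meets the environment; /xabedoosizunponbo/ is unchanged.
Rule 3 (intervocalic voicing): /s/ is a voiceless obstruent between vowels /o/ and /i/, so it voices to [z]. /xabedoosizunponbo/ → xabedoozizunponbo.
Rule 4 (nasal place assimilation): /n/ precedes the labial consonant /p/, so it assimilates in place to [m]. /n/ precedes the labial consonant /b/, so it assimilates in place to [m]. /xabedoozizunponbo/ → xabedoozizumpombo.

xabedoozizumpombo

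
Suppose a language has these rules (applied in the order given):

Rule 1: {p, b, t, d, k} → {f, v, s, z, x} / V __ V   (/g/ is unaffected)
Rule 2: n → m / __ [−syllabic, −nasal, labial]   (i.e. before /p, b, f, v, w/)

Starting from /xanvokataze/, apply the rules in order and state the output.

xamvoxasaze

Rule 1 (intervocalic spirantization): /k/ is a stop between vowels /o/ and /a/, so it spirantizes to the fricative [x]. /t/ is a stop between vowels /a/ and /a/, so it spirantizes to the fricative [s]. /xanvokataze/ → xanvoxasaze.
Rule 2 (nasal place assimilation): /n/ precedes the labial consonant /v/, so it assimilates in place to [m]. /xanvoxasaze/ → xamvoxasaze.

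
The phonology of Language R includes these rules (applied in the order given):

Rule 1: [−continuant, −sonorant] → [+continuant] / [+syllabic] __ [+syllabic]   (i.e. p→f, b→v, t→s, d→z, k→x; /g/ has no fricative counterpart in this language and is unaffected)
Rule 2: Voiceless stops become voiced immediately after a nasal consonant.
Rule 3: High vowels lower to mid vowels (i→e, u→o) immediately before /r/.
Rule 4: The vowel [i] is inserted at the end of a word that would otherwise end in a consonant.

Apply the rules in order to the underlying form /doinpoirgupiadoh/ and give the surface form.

doinboergufiazohi

Rule 1 (intervocalic spirantization): /p/ is a stop between vowels /u/ and /i/, so it spirantizes to the fricative [f]. /d/ is a stop between vowels /a/ and /o/, so it spirantizes to the fricative [z]. /doinpoirgupiadoh/ → doinpoirgufiazoh.
Rule 2 (post-nasal voicing): /p/ is a voiceless stop immediately after the nasal /n/, so it voices to [b]. /doinpoirgufiazoh/ → doinboirgufiazoh.
Rule 3 (pre-rhotic lowering): /i/ is a high vowel immediately before /r/, so it lowers to [e]. /doinboirgufiazoh/ → doinboergufiazoh.
Rule 4 (final i-epenthesis): the form ends in the consonant /h/, so [i] is inserted word-finally. /doinboergufiazoh/ → doinboergufiazohi.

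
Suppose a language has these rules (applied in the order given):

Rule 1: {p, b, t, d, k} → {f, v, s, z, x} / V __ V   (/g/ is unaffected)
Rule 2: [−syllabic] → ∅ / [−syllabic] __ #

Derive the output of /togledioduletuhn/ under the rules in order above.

togleziozulesuh

Rule 1 (intervocalic spirantization): /d/ is a stop between vowels /e/ and /i/, so it spirantizes to the fricative [z]. /d/ is a stop between vowels /o/ and /u/, so it spirantizes to the fricative [z]. /t/ is a stop between vowels /e/ and /u/, so it spirantizes to the fricative [s]. /togledioduletuhn/ → togleziozulesuhn.
Rule 2 (final cluster simplification): /n/ is the second consonant of a word-final cluster /hn/, so it deletes. /togleziozulesuhn/ → togleziozulesuh.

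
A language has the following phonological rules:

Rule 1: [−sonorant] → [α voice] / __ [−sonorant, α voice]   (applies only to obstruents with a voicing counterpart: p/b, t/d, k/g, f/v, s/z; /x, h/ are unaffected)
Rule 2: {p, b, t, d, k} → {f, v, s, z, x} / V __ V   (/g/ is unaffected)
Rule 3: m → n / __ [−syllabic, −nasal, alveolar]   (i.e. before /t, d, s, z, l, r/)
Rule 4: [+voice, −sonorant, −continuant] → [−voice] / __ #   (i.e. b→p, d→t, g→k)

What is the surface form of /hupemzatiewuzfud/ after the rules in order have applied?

Rule 1 (regressive voicing assimilation): /z/ precedes the voiceless obstruent /f/, so it devoices to [s] by assimilation. /hupemzatiewuzfud/ → hupemzatiewusfud.
Rule 2 (intervocalic spirantization): /p/ is a stop between vowels /u/ and /e/, so it spirantizes to the fricative [f]. /t/ is a stop between vowels /a/ and /i/, so it spirantizes to the fricative [s]. /hupemzatiewusfud/ → hufemzasiewusfud.
Rule 3 (nasal place assimilation): /m/ precedes the alveolar consonant /z/, so it assimilates in place to [n]. /hufemzasiewusfud/ → hufenzasiewusfud.
Rule 4 (final devoicing): /d/ is a voiced stop in word-final position, so it devoices to [t]. /hufenzasiewusfud/ → hufenzasiewusfut.

hufenzasiewusfut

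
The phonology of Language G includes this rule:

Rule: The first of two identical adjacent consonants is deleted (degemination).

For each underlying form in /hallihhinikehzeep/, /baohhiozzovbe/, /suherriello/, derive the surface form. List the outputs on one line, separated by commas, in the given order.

halihinikehzeep, baohiozovbe, suherielo

/hallihhinikehzeep/: /ll/ is a geminate; the first /l/ deletes. /hh/ is a geminate; the first /h/ deletes. → [halihinikehzeep].
/baohhiozzovbe/: /hh/ is a geminate; the first /h/ deletes. /zz/ is a geminate; the first /z/ deletes. → [baohiozovbe].
/suherriello/: /rr/ is a geminate; the first /r/ deletes. /ll/ is a geminate; the first /l/ deletes. → [suherielo].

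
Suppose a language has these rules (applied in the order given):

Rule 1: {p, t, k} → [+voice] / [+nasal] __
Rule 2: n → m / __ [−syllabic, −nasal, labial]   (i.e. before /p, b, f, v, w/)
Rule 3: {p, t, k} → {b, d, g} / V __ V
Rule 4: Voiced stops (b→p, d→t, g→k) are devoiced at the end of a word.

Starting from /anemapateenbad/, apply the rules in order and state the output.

anemabadeembat

Rule 1 (post-nasal voicing): no segment meets the environment; /anemapateenbad/ is unchanged.
Rule 2 (nasal place assimilation): /n/ precedes the labial consonant /b/, so it assimilates in place to [m]. /anemapateenbad/ → anemapateembad.
Rule 3 (intervocalic voicing): /p/ is a voiceless stop between vowels /a/ and /a/, so it voices to [b]. /t/ is a voiceless stop between vowels /a/ and /e/, so it voices to [d]. /anemapateembad/ → anemabadeembad.
Rule 4 (final devoicing): /d/ is a voiced stop in word-final position, so it devoices to [t]. /anemabadeembad/ → anemabadeembat.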